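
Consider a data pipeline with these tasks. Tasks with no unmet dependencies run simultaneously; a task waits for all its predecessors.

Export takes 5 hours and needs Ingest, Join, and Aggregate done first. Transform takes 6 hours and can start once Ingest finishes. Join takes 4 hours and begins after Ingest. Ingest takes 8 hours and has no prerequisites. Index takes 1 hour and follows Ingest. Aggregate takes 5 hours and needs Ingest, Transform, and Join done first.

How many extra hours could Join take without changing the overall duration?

2

The longest chain is Ingest→Transform→Aggregate→Export = 8+6+5+5 = 24; overall finish 24 hours.
The longest chain containing Join totals 22 hours.
Float = 24 − 22 = 2.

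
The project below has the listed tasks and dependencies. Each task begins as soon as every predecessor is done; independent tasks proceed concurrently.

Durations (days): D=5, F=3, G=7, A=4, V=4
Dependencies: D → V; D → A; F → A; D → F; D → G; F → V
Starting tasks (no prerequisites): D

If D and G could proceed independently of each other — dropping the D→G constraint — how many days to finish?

12

Original critical path: D→F→A = 5+3+4 = 12 ⇒ 12 days.
Without D→G, G's earliest start moves from 5 to 0.
The longest chain is now D→F→A = 5+3+4 = 12, so the project takes 12 days.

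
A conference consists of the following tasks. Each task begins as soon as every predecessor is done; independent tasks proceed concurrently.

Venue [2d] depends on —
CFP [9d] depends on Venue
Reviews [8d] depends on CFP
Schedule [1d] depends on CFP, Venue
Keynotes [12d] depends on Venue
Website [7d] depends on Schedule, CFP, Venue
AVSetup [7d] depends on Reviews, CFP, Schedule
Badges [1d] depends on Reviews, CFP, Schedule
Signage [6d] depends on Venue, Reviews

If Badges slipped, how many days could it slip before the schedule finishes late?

Venue→CFP→Reviews→AVSetup = 2+9+8+7 = 26 sets the makespan at 26 days.
Badges finishes as early as 20 and must finish by 26.
Slack of Badges = 25 − 19 = 6 days.

6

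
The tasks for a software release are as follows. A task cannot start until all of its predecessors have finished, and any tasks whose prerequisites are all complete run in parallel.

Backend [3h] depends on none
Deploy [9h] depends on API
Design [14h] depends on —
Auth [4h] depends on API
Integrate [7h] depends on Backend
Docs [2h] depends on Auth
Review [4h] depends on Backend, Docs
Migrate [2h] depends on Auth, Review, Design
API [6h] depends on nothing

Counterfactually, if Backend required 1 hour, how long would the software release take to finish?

18

The binding path is API→Auth→Docs→Review→Migrate = 6+4+2+4+2 = 18; finish at 18 hours.
Backend is off the critical path — its longest chain is 10 hours, giving 8 of slack.
That remains the longest chain; total 18 hours.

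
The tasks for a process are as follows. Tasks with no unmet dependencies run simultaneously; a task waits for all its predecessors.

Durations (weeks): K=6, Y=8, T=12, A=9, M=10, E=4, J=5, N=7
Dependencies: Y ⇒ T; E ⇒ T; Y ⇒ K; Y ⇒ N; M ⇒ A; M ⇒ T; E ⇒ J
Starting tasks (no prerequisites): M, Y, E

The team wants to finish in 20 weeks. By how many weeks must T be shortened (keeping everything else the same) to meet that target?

Current finish: 22 weeks; target: 20.
T is on every critical path, so each week cut from T cuts the finish by one (this holds down to a finish of 19).
Need 22 − 20 = 2 weeks off T → T becomes 10 weeks, finish becomes 20.

2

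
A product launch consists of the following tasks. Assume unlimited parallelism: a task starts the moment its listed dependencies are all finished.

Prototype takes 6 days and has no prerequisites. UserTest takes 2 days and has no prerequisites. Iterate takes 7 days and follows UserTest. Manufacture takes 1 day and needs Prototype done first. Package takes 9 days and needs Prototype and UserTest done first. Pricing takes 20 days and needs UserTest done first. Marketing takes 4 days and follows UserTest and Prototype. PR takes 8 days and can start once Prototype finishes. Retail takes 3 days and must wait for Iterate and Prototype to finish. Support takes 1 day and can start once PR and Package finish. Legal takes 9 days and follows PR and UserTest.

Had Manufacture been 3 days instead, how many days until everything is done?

23

Baseline: Prototype→PR→Legal = 6+8+9 = 23 → 23 days.
Manufacture is off the critical path — its longest chain is 7 days, giving 16 of slack.
No other chain overtakes it, so the finish is 23 days.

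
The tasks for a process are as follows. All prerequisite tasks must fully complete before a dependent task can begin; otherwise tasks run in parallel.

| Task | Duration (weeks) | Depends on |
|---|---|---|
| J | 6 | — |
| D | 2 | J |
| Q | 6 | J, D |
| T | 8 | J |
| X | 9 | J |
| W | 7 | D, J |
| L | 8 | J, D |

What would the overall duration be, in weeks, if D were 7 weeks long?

21

Critical path before the change: J→D→L = 6+2+8 = 16 giving 16 weeks.
Since D is critical, the +5 change carries straight to that chain (now 21 weeks).
No other chain overtakes it, so the finish is 21 weeks.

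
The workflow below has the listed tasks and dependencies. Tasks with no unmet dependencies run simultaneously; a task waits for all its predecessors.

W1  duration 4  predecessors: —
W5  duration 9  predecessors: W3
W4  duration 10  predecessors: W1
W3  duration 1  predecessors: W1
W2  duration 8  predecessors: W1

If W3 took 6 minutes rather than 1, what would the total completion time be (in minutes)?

19

The binding path is W1→W3→W5 = 4+1+9 = 14; finish at 14 minutes.
Since W3 is critical, the +5 change carries straight to that chain (now 19 minutes).
The critical path is still W1→W3→W5; finish is now 19 minutes.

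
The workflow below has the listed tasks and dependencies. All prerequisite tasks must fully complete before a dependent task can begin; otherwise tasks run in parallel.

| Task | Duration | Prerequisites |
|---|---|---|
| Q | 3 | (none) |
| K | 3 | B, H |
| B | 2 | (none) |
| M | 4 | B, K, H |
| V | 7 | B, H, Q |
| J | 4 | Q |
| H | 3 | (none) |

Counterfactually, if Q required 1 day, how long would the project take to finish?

10

The binding path is Q→V = 3+7 = 10; finish at 10 days.
Since Q is critical, the -2 change carries straight to that chain (now 8 days).
Now H→V = 3+7 = 10 is longest, so the finish becomes 10 days.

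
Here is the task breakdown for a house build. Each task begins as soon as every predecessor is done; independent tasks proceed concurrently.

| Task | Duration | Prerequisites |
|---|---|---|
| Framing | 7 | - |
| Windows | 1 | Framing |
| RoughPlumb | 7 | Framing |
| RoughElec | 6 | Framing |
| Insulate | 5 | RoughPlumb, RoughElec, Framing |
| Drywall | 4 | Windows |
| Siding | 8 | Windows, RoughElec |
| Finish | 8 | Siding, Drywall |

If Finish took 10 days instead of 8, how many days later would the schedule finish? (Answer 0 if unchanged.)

2

Baseline: Framing→RoughElec→Siding→Finish = 7+6+8+8 = 29 → 29 days.
Finish lies on that path, so at 10 days the path becomes 31 days.
That remains the longest chain; total 31 days.
Change in finish: 31 − 29 = +2 days.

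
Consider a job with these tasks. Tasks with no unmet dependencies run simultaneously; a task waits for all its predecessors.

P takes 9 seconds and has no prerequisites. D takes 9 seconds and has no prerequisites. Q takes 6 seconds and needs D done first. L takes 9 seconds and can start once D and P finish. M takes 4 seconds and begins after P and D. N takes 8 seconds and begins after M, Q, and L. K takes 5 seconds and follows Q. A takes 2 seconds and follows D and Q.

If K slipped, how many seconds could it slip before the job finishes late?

6

The longest chain is P→L→N = 9+9+8 = 26; overall finish 26 seconds.
Longest path through K: 20 seconds (earliest finish 20, latest finish 26).
So K can slip 26 − 20 = 6 seconds.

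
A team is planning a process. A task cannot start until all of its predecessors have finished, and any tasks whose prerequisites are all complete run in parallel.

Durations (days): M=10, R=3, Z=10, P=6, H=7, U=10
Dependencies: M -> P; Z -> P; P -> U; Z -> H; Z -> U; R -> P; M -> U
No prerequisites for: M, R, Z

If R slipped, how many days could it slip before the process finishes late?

7

M→P→U = 10+6+10 = 26 sets the makespan at 26 days.
R finishes as early as 3 and must finish by 10.
Float = 26 − 19 = 7.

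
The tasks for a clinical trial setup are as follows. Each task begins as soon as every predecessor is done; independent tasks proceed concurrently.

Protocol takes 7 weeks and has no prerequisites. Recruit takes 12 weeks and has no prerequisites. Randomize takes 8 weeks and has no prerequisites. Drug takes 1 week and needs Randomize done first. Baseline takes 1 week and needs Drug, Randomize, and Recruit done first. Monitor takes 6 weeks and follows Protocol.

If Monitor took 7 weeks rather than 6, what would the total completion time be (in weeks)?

14

Critical path before the change: Protocol→Monitor = 7+6 = 13 giving 13 weeks.
Monitor lies on that path, so at 7 weeks the path becomes 14 weeks.
The critical path is still Protocol→Monitor; finish is now 14 weeks.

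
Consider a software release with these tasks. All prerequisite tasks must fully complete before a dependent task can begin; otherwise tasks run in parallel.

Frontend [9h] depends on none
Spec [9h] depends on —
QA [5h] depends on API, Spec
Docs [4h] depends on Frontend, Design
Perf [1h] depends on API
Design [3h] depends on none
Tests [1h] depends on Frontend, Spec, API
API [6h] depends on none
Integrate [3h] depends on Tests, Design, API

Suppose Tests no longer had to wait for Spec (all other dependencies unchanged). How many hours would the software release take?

14

Before: longest chain Spec→QA = 9+5 = 14, finish 14.
Dropping Spec→Tests doesn't change Tests's earliest start (9); another predecessor still binds.
After: Spec→QA = 9+5 = 14 → 14 hours.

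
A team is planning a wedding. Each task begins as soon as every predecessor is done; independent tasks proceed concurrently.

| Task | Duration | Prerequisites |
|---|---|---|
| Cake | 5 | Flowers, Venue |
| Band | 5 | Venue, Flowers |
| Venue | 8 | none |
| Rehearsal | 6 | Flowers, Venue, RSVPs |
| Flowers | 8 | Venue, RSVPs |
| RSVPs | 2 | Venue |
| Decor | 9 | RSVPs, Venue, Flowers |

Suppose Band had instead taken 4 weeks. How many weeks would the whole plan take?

27

Baseline: Venue→RSVPs→Flowers→Decor = 8+2+8+9 = 27 → 27 weeks.
Band is off the critical path — its longest chain is 23 weeks, giving 4 of slack.
That remains the longest chain; total 27 weeks.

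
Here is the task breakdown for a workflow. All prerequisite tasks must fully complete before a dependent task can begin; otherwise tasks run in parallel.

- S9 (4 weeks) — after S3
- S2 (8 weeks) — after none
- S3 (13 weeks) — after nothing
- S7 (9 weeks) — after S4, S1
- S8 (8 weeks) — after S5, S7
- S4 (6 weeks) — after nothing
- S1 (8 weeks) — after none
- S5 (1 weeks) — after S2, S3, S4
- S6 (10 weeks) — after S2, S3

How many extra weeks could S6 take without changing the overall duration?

The longest chain is S1→S7→S8 = 8+9+8 = 25; overall finish 25 weeks.
Longest path through S6: 23 weeks (earliest finish 23, latest finish 25).
Slack of S6 = 15 − 13 = 2 weeks.

2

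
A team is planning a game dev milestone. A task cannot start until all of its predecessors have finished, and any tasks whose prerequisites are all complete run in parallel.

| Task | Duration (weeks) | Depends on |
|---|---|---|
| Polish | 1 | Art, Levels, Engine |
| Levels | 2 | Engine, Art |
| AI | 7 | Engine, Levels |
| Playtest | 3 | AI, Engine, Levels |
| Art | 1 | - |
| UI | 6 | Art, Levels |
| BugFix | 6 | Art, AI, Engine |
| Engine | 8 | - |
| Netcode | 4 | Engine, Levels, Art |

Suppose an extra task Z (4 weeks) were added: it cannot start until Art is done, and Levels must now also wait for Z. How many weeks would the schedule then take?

23

Originally the schedule takes 23 weeks.
With Z inserted, Levels now waits for max(Engine, Art, Z).
New critical path: Engine→Levels→AI→BugFix = 8+2+7+6 = 23 ⇒ 23 weeks.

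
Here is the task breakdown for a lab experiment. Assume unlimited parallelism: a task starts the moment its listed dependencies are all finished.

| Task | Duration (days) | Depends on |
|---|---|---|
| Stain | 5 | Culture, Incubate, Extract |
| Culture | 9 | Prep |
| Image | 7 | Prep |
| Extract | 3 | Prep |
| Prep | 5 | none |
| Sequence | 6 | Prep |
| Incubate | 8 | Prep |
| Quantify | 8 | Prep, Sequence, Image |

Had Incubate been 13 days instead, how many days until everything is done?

Actual critical path: Prep→Image→Quantify = 5+7+8 = 20 ⇒ 20 days.
Incubate is off the critical path — its longest chain is 18 days, giving 2 of slack.
New critical path: Prep→Incubate→Stain = 5+13+5 = 23 ⇒ 23 days.

23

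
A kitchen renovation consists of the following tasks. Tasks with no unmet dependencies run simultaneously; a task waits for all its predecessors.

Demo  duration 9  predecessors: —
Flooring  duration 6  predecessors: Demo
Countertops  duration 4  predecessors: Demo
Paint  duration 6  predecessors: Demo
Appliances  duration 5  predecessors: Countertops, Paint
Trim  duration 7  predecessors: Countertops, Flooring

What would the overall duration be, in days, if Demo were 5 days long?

The binding path is Demo→Flooring→Trim = 9+6+7 = 22; finish at 22 days.
Since Demo is critical, the -4 change carries straight to that chain (now 18 days).
That remains the longest chain; total 18 days.

18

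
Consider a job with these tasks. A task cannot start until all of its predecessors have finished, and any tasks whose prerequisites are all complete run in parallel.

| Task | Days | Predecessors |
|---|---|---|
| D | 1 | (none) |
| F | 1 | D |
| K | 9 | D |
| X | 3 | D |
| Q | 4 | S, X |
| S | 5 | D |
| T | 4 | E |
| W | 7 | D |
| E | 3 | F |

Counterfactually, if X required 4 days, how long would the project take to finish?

Actual critical path: D→S→Q = 1+5+4 = 10 ⇒ 10 days.
The longest path through X is only 8 days, so X has float 2.
The critical path is still D→S→Q; finish is now 10 days.

10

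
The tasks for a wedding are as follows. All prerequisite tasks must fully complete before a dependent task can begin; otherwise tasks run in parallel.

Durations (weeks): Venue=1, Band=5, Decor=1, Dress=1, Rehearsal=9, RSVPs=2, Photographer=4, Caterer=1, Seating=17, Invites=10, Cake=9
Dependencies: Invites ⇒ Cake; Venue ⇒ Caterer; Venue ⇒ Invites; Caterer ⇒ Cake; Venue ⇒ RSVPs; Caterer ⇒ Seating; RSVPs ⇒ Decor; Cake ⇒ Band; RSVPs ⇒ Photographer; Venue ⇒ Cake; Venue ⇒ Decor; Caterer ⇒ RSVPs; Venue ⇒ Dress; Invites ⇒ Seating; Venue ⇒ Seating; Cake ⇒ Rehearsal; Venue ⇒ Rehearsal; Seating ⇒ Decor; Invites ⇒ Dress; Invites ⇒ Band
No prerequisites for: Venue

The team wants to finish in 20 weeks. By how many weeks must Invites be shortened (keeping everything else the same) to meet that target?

Current finish: 29 weeks; target: 20.
Invites is on every critical path, so each week cut from Invites cuts the finish by one (this holds down to a finish of 20).
Need 29 − 20 = 9 weeks off Invites → Invites becomes 1 week, finish becomes 20.

9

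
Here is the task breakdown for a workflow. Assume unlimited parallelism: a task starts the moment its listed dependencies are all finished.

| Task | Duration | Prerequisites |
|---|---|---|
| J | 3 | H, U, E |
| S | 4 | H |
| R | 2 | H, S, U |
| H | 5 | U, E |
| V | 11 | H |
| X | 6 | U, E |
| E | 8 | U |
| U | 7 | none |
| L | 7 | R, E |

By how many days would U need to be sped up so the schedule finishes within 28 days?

Current finish: 33 days; target: 28.
U is on every critical path, so each day cut from U cuts the finish by one (this holds down to a finish of 27).
Need 33 − 28 = 5 days off U → U becomes 2 days, finish becomes 28.

5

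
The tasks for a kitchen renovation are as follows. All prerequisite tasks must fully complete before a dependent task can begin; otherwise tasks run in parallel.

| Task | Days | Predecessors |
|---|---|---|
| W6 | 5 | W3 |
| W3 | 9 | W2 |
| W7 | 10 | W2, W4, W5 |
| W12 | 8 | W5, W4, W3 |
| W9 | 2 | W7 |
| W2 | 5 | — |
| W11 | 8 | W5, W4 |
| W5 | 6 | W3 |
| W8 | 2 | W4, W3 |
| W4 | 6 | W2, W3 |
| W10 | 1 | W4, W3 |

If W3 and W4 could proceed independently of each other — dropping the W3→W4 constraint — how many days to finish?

With the dependency in place, W2→W3→W4→W7→W9 = 5+9+6+10+2 = 32 sets the finish at 32 days.
Without W3→W4, W4's earliest start moves from 14 to 5.
New critical path: W2→W3→W5→W7→W9 = 5+9+6+10+2 = 32 ⇒ 32 days.

32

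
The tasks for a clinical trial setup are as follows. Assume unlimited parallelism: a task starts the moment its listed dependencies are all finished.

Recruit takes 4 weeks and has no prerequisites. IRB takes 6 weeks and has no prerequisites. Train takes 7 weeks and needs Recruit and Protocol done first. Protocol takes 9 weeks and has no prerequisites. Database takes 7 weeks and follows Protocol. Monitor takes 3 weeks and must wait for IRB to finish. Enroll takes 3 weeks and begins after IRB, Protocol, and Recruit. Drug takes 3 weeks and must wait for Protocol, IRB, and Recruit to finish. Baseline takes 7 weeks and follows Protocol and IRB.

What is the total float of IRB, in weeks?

3

The longest chain is Protocol→Train = 9+7 = 16; overall finish 16 weeks.
Longest path through IRB: 13 weeks (earliest finish 6, latest finish 9).
So IRB can slip 9 − 6 = 3 weeks.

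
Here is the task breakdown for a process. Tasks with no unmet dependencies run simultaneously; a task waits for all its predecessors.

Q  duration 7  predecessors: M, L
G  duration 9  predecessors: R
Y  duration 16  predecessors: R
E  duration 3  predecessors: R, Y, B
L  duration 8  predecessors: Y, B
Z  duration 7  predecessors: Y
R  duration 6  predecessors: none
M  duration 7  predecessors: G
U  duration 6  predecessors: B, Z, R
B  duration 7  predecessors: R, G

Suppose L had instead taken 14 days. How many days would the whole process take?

43

Actual critical path: R→G→B→L→Q = 6+9+7+8+7 = 37 ⇒ 37 days.
Since L is critical, the +6 change carries straight to that chain (now 43 days).
The critical path is still R→G→B→L→Q; finish is now 43 days.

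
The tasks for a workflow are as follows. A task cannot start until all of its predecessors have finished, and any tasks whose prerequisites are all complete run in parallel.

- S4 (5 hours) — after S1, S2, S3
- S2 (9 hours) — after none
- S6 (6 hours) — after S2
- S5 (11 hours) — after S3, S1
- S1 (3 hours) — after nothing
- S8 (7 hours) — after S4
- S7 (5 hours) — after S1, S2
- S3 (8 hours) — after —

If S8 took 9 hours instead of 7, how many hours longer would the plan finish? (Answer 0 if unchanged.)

Critical path before the change: S2→S4→S8 = 9+5+7 = 21 giving 21 hours.
S8 is on the critical path; changing it to 9 makes that path 23 hours.
The critical path is still S2→S4→S8; finish is now 23 hours.
Change in finish: 23 − 21 = +2 hours.

2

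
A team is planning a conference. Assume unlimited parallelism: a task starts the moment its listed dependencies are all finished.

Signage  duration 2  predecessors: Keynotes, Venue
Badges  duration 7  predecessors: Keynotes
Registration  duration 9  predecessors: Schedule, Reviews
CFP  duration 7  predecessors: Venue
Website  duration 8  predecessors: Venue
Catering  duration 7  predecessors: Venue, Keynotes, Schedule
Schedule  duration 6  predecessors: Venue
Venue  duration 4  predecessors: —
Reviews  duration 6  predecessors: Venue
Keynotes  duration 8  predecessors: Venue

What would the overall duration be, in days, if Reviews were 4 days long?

The binding path is Venue→Reviews→Registration = 4+6+9 = 19; finish at 19 days.
Reviews lies on that path, so at 4 days the path becomes 17 days.
The binding chain switches to Venue→Schedule→Registration = 4+6+9 = 19; finish 19 days.

19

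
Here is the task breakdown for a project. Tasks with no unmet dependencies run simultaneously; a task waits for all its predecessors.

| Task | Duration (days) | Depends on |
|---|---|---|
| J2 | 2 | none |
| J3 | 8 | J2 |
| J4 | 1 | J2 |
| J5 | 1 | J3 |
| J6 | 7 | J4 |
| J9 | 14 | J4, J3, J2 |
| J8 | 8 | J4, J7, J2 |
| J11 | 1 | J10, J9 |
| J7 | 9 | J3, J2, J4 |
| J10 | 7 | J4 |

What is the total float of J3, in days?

0

Critical path: J2→J3→J7→J8 = 2+8+9+8 = 27, so the finish is 27 days.
J3 finishes as early as 10 and must finish by 10.
So J3 can slip 10 − 10 = 0 days.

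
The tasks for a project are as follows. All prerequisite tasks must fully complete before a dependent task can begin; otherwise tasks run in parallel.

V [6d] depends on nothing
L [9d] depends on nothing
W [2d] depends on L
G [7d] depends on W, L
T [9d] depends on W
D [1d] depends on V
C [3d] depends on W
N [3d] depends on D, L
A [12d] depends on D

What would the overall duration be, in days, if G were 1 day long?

Baseline: L→W→T = 9+2+9 = 20 → 20 days.
G has 2 days of float (longest path through it is 18).
That remains the longest chain; total 20 days.

20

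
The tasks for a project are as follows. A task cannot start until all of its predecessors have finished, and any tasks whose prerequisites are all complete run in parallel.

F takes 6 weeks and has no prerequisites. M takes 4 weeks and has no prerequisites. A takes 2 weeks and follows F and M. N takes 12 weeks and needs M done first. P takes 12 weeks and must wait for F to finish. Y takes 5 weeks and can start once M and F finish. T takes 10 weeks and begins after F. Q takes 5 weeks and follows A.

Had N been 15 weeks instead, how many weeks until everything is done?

19

Critical path before the change: F→P = 6+12 = 18 giving 18 weeks.
N has 2 weeks of float (longest path through it is 16).
Now M→N = 4+15 = 19 is longest, so the finish becomes 19 weeks.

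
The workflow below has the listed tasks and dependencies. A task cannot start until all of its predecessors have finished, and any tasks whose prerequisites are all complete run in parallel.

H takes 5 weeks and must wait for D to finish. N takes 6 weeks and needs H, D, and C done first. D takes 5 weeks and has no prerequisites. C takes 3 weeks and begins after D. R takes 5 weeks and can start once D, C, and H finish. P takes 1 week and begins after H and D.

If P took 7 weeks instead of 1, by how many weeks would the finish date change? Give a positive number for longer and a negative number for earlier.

1

The binding path is D→H→N = 5+5+6 = 16; finish at 16 weeks.
P has 5 weeks of float (longest path through it is 11).
New critical path: D→H→P = 5+5+7 = 17 ⇒ 17 weeks.
Change in finish: 17 − 16 = +1 weeks.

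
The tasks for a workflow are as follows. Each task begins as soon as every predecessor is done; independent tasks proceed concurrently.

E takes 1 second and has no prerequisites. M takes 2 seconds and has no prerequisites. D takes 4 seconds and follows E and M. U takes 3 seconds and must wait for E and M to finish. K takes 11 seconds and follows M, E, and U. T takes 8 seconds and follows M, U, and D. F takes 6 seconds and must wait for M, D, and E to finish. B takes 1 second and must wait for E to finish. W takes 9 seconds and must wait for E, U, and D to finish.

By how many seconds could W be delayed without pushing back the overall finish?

M→U→K = 2+3+11 = 16 sets the makespan at 16 seconds.
W finishes as early as 15 and must finish by 16.
So W can slip 16 − 15 = 1 second.

1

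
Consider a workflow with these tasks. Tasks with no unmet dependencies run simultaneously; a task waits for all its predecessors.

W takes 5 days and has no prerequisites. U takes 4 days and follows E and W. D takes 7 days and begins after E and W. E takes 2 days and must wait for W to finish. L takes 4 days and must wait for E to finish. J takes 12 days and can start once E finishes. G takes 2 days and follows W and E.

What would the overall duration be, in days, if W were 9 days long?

Actual critical path: W→E→J = 5+2+12 = 19 ⇒ 19 days.
Since W is critical, the +4 change carries straight to that chain (now 23 days).
The critical path is still W→E→J; finish is now 23 days.

23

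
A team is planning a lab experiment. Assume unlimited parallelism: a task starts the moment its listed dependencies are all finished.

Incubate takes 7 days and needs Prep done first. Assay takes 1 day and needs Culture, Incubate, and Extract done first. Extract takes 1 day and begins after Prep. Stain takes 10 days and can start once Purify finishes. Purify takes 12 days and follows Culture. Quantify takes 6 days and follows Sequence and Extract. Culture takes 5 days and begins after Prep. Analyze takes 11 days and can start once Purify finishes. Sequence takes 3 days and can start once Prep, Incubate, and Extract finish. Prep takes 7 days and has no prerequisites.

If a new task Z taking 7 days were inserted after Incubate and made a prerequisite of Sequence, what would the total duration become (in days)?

Originally the plan takes 35 days.
With Z inserted, Sequence now waits for max(Prep, Incubate, Extract, Z).
New critical path: Prep→Culture→Purify→Analyze = 7+5+12+11 = 35 ⇒ 35 days.

35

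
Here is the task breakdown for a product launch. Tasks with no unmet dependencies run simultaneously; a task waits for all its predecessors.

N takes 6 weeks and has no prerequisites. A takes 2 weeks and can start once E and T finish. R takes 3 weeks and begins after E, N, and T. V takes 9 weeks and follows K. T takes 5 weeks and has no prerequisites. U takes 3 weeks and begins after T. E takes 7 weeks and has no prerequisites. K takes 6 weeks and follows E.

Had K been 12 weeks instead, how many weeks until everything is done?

Actual critical path: E→K→V = 7+6+9 = 22 ⇒ 22 weeks.
K is on the critical path; changing it to 12 makes that path 28 weeks.
No other chain overtakes it, so the finish is 28 weeks.

28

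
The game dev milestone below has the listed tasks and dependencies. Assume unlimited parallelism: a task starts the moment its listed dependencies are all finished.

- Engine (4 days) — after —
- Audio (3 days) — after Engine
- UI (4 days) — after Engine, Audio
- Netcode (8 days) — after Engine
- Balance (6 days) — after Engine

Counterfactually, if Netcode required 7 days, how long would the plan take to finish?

11

Baseline: Engine→Netcode = 4+8 = 12 → 12 days.
Since Netcode is critical, the -1 change carries straight to that chain (now 11 days).
New critical path: Engine→Audio→UI = 4+3+4 = 11 ⇒ 11 days.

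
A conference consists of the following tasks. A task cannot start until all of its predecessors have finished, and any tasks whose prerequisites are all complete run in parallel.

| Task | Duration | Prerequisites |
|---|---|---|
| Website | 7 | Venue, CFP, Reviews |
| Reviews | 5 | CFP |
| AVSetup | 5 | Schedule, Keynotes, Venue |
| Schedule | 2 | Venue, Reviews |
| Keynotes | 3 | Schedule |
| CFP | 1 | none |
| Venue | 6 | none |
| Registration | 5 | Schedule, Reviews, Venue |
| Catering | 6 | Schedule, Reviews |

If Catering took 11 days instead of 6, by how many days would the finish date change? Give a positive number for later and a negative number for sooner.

3

Critical path before the change: Venue→Schedule→Keynotes→AVSetup = 6+2+3+5 = 16 giving 16 days.
Catering is off the critical path — its longest chain is 14 days, giving 2 of slack.
The binding chain switches to Venue→Schedule→Catering = 6+2+11 = 19; finish 19 days.
Change in finish: 19 − 16 = +3 days.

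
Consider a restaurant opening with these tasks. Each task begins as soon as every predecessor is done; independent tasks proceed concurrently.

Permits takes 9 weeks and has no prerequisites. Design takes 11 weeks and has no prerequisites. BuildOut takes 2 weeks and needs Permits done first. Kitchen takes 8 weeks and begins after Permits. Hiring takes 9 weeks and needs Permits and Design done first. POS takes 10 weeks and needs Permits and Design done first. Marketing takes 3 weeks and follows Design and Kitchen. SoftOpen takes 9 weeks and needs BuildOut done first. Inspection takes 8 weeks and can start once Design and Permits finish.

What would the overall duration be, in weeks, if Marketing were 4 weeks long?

21

Critical path before the change: Design→POS = 11+10 = 21 giving 21 weeks.
Marketing has 1 week of float (longest path through it is 20).
New critical path: Permits→Kitchen→Marketing = 9+8+4 = 21 ⇒ 21 weeks.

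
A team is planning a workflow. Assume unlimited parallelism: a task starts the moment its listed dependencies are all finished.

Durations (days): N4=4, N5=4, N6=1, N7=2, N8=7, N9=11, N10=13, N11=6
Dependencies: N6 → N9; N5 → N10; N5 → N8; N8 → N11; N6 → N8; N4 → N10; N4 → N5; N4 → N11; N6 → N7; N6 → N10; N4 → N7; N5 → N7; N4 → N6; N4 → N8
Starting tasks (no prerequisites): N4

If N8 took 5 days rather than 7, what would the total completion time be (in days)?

Baseline: N4→N5→N8→N11 = 4+4+7+6 = 21 → 21 days.
Since N8 is critical, the -2 change carries straight to that chain (now 19 days).
Now N4→N5→N10 = 4+4+13 = 21 is longest, so the finish becomes 21 days.

21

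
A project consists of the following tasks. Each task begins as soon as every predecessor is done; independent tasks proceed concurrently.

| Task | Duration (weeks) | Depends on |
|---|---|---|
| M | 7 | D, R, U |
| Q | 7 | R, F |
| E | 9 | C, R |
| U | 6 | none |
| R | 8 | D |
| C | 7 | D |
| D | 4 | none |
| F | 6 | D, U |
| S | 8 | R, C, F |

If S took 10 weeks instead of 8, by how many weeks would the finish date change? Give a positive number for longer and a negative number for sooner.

Actual critical path: D→R→E = 4+8+9 = 21 ⇒ 21 weeks.
S is off the critical path — its longest chain is 20 weeks, giving 1 of slack.
New critical path: D→R→S = 4+8+10 = 22 ⇒ 22 weeks.
Change in finish: 22 − 21 = +1 weeks.

1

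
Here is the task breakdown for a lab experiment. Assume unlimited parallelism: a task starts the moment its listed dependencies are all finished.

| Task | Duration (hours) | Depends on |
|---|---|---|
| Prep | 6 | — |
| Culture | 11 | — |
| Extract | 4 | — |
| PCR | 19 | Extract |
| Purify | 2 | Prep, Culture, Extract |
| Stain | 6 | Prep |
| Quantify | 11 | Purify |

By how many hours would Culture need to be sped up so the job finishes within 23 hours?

1

Current finish: 24 hours; target: 23.
Culture is on every critical path, so each hour cut from Culture cuts the finish by one (this holds down to a finish of 23).
Need 24 − 23 = 1 hour off Culture → Culture becomes 10 hours, finish becomes 23.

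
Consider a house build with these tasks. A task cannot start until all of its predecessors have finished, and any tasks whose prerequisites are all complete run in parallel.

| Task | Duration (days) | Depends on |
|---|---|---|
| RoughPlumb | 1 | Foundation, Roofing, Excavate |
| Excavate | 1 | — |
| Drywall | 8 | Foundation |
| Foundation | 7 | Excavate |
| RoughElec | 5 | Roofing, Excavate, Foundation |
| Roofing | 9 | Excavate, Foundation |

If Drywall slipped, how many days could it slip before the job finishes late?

The longest chain is Excavate→Foundation→Roofing→RoughElec = 1+7+9+5 = 22; overall finish 22 days.
Drywall finishes as early as 16 and must finish by 22.
So Drywall can slip 22 − 16 = 6 days.

6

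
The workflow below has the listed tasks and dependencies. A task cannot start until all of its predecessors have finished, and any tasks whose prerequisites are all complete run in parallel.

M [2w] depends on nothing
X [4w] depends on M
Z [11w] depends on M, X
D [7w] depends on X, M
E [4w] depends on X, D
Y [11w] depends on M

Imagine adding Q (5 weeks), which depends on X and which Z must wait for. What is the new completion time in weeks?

22

Originally the schedule takes 17 weeks.
With Q inserted, Z now waits for max(M, X, Q).
New critical path: M→X→Q→Z = 2+4+5+11 = 22 ⇒ 22 weeks.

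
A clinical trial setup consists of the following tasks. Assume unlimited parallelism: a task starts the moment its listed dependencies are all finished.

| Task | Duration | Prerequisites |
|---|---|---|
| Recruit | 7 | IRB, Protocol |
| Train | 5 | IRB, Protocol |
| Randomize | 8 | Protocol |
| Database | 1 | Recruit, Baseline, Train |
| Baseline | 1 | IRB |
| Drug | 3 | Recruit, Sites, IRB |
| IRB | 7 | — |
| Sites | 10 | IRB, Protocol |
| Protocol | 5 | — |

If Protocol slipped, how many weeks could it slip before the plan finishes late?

Critical path: IRB→Sites→Drug = 7+10+3 = 20, so the finish is 20 weeks.
Protocol finishes as early as 5 and must finish by 7.
Slack of Protocol = 2 − 0 = 2 weeks.

2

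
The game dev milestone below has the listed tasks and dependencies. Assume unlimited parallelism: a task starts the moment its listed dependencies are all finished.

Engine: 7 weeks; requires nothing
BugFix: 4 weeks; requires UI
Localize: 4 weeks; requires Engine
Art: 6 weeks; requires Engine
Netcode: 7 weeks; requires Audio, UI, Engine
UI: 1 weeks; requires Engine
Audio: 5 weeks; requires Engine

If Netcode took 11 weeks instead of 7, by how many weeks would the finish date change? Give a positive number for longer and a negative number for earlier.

As given, the longest chain is Engine→Audio→Netcode = 7+5+7 = 19, so the finish is 19 weeks.
Netcode lies on that path, so at 11 weeks the path becomes 23 weeks.
That remains the longest chain; total 23 weeks.
Change in finish: 23 − 19 = +4 weeks.

4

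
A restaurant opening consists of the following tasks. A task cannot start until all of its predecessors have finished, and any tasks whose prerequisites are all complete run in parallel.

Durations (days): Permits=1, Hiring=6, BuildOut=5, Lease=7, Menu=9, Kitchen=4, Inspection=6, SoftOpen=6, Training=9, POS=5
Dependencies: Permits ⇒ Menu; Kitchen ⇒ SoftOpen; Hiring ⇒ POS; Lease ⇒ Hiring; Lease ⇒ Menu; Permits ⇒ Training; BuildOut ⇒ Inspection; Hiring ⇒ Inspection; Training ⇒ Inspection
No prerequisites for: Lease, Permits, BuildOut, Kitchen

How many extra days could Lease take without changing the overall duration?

Critical path: Lease→Hiring→Inspection = 7+6+6 = 19, so the finish is 19 days.
Lease finishes as early as 7 and must finish by 7.
So Lease can slip 7 − 7 = 0 days.

0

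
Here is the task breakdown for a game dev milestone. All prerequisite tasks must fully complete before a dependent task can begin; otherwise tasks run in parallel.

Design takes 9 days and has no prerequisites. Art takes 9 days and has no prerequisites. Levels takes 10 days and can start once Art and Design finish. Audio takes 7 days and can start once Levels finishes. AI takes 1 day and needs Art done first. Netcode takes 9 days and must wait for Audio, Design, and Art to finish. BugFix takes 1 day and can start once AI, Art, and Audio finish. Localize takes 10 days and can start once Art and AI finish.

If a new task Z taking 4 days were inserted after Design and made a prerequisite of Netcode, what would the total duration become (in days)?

35

Originally the job takes 35 days.
With Z inserted, Netcode now waits for max(Audio, Design, Art, Z).
New critical path: Design→Levels→Audio→Netcode = 9+10+7+9 = 35 ⇒ 35 days.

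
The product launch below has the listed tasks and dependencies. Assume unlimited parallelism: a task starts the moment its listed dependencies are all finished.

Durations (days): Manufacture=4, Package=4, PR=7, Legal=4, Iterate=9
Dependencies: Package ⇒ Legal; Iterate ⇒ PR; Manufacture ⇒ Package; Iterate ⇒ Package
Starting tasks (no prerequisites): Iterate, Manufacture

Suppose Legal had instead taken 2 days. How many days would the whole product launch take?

16

The binding path is Iterate→Package→Legal = 9+4+4 = 17; finish at 17 days.
Legal is on the critical path; changing it to 2 makes that path 15 days.
The binding chain switches to Iterate→PR = 9+7 = 16; finish 16 days.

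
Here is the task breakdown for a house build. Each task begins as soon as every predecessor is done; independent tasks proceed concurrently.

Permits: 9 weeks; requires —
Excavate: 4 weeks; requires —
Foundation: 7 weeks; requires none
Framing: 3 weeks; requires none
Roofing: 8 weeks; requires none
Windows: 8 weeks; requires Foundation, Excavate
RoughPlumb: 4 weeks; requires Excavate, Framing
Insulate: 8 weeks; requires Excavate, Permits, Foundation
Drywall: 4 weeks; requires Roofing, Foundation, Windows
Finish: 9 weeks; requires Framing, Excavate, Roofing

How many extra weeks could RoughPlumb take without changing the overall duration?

11

The longest chain is Foundation→Windows→Drywall = 7+8+4 = 19; overall finish 19 weeks.
Longest path through RoughPlumb: 8 weeks (earliest finish 8, latest finish 19).
Slack of RoughPlumb = 15 − 4 = 11 weeks.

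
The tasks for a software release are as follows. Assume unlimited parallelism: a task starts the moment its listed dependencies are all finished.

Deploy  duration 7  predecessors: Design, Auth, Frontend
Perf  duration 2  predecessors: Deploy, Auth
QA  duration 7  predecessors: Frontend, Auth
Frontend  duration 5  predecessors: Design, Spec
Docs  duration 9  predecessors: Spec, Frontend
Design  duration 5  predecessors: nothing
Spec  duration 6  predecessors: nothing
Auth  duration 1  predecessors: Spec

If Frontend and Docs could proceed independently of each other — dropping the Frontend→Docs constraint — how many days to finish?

With the dependency in place, Spec→Frontend→Docs = 6+5+9 = 20 sets the finish at 20 days.
Without Frontend→Docs, Docs's earliest start moves from 11 to 6.
The longest chain is now Spec→Frontend→Deploy→Perf = 6+5+7+2 = 20, so the software release takes 20 days.

20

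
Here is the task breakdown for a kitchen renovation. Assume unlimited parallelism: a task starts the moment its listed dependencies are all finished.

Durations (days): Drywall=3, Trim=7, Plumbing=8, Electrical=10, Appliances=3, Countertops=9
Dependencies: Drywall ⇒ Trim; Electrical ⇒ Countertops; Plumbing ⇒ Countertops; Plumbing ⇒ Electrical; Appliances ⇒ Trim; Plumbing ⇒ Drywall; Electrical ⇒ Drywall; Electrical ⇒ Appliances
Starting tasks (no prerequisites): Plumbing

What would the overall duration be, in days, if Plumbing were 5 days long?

Critical path before the change: Plumbing→Electrical→Drywall→Trim = 8+10+3+7 = 28 giving 28 days.
Since Plumbing is critical, the -3 change carries straight to that chain (now 25 days).
That remains the longest chain; total 25 days.

25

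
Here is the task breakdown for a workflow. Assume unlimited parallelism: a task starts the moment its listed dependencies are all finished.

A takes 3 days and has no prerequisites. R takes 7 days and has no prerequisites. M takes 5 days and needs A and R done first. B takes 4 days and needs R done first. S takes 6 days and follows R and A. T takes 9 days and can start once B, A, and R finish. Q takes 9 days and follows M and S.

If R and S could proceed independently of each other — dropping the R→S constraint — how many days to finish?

21

Before: longest chain R→S→Q = 7+6+9 = 22, finish 22.
Without R→S, S's earliest start moves from 7 to 3.
The longest chain is now R→M→Q = 7+5+9 = 21, so the workflow takes 21 days.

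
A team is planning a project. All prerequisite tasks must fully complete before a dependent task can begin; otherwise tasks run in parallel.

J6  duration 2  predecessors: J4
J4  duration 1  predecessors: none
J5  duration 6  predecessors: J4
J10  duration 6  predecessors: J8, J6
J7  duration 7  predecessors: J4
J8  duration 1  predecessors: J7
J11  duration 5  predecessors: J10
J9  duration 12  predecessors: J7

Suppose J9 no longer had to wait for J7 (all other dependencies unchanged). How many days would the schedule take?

20

Before: longest chain J4→J7→J8→J10→J11 = 1+7+1+6+5 = 20, finish 20.
Without J7→J9, J9's earliest start moves from 8 to 0.
The longest chain is now J4→J7→J8→J10→J11 = 1+7+1+6+5 = 20, so the schedule takes 20 days.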